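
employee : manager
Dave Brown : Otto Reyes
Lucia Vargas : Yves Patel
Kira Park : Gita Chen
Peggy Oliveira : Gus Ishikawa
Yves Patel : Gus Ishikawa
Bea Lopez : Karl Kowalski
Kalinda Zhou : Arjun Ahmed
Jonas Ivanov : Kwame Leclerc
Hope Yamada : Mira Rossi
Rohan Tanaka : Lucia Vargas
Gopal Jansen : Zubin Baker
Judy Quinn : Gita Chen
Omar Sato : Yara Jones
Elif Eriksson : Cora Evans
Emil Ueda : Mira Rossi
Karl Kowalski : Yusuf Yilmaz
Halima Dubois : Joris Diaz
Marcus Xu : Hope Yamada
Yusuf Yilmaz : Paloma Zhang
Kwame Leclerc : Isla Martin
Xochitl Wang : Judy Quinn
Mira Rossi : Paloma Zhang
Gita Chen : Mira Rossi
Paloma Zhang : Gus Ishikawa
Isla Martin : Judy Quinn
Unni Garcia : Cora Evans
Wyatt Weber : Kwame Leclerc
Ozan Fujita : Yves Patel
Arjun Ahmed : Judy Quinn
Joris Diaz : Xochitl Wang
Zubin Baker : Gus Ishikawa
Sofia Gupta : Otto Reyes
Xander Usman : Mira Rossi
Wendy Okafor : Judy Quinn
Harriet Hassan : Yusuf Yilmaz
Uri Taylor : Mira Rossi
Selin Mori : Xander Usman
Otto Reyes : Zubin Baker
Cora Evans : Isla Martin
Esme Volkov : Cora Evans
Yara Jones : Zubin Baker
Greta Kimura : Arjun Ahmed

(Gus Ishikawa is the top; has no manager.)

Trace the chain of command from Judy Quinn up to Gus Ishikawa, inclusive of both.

Judy Quinn reports to Gita Chen. Gita Chen reports to Mira Rossi. Mira Rossi reports to Paloma Zhang. Paloma Zhang reports to Gus Ishikawa. Gus Ishikawa is at the top.

Judy Quinn -> Gita Chen -> Mira Rossi -> Paloma Zhang -> Gus Ishikawa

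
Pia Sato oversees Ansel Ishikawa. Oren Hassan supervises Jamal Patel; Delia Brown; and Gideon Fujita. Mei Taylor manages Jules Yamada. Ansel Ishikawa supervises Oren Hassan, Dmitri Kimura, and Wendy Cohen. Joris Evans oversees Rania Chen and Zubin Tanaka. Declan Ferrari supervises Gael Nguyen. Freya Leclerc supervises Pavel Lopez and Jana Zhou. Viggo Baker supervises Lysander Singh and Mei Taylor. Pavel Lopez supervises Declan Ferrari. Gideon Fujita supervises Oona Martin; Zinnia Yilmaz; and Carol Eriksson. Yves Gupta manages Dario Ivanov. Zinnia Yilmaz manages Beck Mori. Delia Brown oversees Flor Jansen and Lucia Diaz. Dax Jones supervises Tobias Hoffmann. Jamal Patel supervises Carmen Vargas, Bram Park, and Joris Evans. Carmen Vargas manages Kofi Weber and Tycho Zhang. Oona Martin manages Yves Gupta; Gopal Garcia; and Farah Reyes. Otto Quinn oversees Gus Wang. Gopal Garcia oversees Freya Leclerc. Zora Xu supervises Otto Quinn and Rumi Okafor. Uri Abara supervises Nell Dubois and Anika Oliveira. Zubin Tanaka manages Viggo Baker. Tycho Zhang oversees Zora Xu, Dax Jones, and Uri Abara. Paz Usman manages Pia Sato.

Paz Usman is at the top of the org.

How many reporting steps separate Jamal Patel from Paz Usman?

4

Chain from Jamal Patel up to Paz Usman: Jamal Patel → Oren Hassan → Ansel Ishikawa → Pia Sato → Paz Usman. That is 4 steps up, so Jamal Patel is 4 levels below Paz Usman.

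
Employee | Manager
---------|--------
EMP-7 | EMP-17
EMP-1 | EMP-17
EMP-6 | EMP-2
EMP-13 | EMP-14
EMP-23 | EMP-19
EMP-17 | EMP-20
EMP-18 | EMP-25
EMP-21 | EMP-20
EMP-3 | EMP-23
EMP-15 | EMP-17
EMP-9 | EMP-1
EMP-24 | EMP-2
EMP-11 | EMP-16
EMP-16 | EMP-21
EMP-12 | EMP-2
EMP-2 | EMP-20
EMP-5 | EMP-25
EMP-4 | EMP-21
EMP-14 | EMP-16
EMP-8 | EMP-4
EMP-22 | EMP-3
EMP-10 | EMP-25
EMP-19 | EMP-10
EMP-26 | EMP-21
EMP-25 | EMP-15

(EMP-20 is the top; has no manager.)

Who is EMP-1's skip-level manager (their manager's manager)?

EMP-1 reports to EMP-17, and EMP-17 reports to EMP-20. So EMP-1's skip-level manager is EMP-20.

EMP-20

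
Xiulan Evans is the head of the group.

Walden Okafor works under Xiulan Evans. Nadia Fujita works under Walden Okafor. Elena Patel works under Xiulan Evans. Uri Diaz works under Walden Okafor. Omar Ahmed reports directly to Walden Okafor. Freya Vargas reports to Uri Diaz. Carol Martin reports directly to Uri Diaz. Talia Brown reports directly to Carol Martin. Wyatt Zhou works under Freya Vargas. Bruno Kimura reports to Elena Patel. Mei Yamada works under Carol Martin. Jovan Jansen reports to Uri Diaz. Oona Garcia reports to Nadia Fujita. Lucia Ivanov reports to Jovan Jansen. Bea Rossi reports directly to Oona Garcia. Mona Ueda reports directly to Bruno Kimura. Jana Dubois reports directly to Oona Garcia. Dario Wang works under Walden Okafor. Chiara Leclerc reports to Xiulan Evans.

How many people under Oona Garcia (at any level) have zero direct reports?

The people in Oona Garcia's organization with no one reporting to them are Jana Dubois, Bea Rossi. That is 2.

2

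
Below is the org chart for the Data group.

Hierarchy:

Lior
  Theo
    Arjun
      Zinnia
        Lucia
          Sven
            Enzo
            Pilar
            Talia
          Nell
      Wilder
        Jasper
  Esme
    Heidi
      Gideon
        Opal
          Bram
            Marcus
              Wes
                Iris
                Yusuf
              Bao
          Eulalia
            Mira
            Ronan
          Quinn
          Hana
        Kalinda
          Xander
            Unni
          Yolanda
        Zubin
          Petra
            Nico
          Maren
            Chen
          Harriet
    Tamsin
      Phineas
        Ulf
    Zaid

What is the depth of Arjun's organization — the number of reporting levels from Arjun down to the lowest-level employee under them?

4

The longest chain under Arjun runs Arjun → Zinnia → Lucia → Sven → Talia, which is 4 levels below Arjun.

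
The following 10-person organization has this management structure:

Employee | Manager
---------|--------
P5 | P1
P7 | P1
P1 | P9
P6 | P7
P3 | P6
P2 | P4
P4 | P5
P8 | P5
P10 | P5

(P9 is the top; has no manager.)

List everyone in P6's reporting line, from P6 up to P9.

P6 reports to P7. P7 reports to P1. P1 reports to P9. P9 is at the top.

P6 -> P7 -> P1 -> P9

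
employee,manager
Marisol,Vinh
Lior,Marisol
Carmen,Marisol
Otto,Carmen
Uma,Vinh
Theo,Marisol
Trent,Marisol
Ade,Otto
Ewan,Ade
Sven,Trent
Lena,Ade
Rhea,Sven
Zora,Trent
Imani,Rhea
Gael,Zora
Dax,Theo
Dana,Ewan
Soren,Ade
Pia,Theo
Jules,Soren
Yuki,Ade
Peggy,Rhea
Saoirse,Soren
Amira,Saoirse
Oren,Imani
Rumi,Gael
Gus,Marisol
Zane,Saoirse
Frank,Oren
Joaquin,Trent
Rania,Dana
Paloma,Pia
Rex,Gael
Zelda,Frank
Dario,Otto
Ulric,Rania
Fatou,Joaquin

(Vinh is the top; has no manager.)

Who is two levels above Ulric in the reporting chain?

Dana

Ulric reports to Rania, and Rania reports to Dana. So Ulric's skip-level manager is Dana.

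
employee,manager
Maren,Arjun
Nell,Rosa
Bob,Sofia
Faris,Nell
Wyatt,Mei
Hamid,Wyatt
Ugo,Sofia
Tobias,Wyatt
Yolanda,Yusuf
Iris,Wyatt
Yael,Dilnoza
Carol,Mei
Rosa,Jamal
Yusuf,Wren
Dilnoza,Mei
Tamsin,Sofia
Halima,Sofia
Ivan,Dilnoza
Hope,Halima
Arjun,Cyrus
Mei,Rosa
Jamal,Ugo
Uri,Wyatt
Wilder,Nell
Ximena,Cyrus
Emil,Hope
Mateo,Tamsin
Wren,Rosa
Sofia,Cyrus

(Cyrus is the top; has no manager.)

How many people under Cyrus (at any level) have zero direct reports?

15

The people in Cyrus's organization with no one reporting to them are Ximena, Maren, Bob, Faris, Wilder, Yolanda, Carol, Yael, Ivan, Tobias, Uri, Iris, Hamid, Mateo, Emil. That is 15.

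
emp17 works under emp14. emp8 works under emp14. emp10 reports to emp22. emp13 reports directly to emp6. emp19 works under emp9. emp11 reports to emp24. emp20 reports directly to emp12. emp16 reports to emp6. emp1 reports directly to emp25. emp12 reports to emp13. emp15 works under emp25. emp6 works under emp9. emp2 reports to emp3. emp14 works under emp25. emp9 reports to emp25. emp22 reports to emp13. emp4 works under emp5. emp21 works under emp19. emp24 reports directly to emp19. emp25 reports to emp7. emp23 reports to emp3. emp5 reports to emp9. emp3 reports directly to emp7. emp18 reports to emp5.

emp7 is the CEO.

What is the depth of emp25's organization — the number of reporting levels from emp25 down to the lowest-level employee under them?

5

The longest chain under emp25 runs emp25 → emp9 → emp6 → emp13 → emp22 → emp10, which is 5 levels below emp25.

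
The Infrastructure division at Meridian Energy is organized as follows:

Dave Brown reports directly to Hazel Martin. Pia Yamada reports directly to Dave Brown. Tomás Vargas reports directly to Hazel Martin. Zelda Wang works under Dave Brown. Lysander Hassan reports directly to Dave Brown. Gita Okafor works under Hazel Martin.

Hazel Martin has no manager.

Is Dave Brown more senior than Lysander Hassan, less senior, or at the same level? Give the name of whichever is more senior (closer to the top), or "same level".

Dave Brown is 1 level below Hazel Martin; Lysander Hassan is 2. Dave Brown is higher.

Dave Brown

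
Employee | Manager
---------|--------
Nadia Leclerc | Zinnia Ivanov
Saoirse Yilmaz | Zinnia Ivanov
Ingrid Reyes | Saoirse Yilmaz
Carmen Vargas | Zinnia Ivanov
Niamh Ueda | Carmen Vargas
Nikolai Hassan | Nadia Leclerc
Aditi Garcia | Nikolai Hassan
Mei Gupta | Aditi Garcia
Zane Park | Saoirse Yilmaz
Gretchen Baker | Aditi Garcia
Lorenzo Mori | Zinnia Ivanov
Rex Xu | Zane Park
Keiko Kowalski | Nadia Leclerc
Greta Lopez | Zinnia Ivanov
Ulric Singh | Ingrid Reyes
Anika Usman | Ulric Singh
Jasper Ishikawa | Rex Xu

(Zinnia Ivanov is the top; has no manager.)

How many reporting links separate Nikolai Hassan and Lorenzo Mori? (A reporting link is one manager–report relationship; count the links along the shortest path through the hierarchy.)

3

Nikolai Hassan is 2 levels below Zinnia Ivanov, and Lorenzo Mori is 1 level below Zinnia Ivanov (their lowest common manager). The shortest path runs up from Nikolai Hassan to Zinnia Ivanov and back down to Lorenzo Mori: 2 + 1 = 3 links.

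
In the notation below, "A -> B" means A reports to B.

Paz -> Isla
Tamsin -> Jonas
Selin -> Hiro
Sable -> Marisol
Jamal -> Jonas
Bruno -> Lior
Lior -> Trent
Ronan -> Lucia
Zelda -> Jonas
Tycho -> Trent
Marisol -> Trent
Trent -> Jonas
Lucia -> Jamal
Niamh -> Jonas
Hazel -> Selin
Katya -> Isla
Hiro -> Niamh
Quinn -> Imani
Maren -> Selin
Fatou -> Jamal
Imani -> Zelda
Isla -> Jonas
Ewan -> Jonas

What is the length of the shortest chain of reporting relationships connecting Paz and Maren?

6

Paz is 2 levels below Jonas, and Maren is 4 levels below Jonas (their lowest common manager). The shortest path runs up from Paz to Jonas and back down to Maren: 2 + 4 = 6 links.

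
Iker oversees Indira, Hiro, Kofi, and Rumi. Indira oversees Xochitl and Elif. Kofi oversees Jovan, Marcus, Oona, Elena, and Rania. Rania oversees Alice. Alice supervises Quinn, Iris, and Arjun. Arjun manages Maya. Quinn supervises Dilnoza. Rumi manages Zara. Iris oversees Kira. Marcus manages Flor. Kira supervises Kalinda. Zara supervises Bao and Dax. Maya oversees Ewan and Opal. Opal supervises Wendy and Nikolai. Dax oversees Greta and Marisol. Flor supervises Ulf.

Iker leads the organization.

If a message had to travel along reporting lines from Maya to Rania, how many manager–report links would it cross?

Maya is in Rania's organization: the chain from Maya up to Rania is Maya → Arjun → Alice → Rania, which is 3 links.

3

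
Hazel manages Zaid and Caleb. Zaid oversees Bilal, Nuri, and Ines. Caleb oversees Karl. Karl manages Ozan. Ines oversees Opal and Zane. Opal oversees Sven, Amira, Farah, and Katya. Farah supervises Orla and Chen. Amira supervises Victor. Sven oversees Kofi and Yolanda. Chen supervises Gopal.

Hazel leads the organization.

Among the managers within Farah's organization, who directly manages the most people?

Farah

Direct-report counts within Farah's organization: Farah has 2; Chen has 1. The largest is 2, held by Farah.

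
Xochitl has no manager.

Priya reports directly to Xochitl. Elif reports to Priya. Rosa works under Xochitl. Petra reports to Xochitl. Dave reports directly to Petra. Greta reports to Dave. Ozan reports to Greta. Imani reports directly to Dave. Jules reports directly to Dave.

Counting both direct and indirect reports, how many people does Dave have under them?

4

Dave directly manages Greta, Imani, Jules. Under Greta: Ozan (1). Imani has no reports. Jules has no reports. So Dave's organization is 3 direct reports plus everyone under them: 2 + 1 + 1 = 4.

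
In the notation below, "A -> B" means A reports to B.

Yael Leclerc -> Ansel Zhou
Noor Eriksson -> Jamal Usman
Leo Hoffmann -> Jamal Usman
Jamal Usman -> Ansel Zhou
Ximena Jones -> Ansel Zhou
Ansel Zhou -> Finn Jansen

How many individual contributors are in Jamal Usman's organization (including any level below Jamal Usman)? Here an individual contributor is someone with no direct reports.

2

The people in Jamal Usman's organization with no one reporting to them are Noor Eriksson, Leo Hoffmann. That is 2.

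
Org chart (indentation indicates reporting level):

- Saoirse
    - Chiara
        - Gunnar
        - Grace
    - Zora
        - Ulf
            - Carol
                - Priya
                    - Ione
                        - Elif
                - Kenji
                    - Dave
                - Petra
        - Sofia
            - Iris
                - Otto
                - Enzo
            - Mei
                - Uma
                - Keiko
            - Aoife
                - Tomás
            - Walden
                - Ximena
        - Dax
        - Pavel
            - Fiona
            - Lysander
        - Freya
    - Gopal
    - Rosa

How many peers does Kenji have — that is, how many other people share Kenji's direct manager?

Kenji reports to Carol. Carol's other direct reports are Priya, Petra — 2 peers.

2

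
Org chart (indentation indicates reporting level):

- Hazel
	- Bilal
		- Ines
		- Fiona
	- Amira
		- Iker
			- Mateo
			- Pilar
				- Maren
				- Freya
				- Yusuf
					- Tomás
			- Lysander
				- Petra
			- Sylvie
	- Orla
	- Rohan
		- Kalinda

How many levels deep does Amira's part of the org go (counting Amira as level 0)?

The longest chain under Amira runs Amira → Iker → Pilar → Yusuf → Tomás, which is 4 levels below Amira.

4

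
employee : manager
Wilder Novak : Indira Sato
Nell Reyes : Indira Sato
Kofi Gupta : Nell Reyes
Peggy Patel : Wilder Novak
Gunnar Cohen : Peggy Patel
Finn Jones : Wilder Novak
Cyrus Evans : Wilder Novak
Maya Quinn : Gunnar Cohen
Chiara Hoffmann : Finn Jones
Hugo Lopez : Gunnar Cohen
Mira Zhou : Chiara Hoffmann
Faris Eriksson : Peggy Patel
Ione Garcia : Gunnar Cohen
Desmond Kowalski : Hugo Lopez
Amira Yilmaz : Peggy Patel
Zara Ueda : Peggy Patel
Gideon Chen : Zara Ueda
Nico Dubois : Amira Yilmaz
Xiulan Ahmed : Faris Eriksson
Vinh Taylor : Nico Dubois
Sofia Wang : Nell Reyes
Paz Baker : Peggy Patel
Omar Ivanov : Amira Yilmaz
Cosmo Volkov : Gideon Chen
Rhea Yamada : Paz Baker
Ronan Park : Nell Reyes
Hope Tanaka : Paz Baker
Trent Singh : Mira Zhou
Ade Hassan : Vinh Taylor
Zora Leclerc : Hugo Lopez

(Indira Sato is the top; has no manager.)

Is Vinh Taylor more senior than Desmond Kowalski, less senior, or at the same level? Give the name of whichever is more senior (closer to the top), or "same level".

same level

Both Vinh Taylor and Desmond Kowalski are 5 levels below Indira Sato.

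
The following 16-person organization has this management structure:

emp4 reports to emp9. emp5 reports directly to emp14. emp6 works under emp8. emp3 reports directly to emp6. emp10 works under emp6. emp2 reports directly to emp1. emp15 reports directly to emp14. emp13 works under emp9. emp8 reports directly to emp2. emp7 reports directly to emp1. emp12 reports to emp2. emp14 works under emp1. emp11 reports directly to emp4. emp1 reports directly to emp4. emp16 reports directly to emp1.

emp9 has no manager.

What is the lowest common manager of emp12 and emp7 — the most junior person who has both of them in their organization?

emp12's chain of managers is emp2, emp1, emp4, emp9. emp7's chain of managers is emp1, emp4, emp9. The first manager that appears in both chains is emp1.

emp1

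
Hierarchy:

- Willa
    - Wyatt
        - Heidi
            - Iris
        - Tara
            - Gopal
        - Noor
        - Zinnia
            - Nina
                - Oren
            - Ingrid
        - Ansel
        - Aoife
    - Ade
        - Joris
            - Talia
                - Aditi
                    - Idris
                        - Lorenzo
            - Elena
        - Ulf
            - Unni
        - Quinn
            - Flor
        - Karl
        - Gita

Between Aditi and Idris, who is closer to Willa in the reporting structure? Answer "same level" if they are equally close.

Aditi is 4 levels below Willa; Idris is 5. Aditi is higher.

Aditi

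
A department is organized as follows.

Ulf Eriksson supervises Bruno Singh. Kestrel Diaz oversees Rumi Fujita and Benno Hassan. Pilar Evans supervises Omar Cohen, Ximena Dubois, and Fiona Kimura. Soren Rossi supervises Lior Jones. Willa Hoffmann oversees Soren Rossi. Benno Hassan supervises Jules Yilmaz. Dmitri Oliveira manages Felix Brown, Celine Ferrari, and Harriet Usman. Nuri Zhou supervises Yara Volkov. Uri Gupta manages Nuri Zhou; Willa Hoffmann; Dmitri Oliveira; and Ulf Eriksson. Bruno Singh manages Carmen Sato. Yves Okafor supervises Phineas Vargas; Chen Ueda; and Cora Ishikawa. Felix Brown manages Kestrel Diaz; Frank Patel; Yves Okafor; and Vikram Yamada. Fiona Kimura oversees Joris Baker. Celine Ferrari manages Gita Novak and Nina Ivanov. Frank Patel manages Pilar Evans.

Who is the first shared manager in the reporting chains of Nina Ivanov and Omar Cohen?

Dmitri Oliveira

Nina Ivanov's chain of managers is Celine Ferrari, Dmitri Oliveira, Uri Gupta. Omar Cohen's chain of managers is Pilar Evans, Frank Patel, Felix Brown, Dmitri Oliveira, Uri Gupta. The first manager that appears in both chains is Dmitri Oliveira.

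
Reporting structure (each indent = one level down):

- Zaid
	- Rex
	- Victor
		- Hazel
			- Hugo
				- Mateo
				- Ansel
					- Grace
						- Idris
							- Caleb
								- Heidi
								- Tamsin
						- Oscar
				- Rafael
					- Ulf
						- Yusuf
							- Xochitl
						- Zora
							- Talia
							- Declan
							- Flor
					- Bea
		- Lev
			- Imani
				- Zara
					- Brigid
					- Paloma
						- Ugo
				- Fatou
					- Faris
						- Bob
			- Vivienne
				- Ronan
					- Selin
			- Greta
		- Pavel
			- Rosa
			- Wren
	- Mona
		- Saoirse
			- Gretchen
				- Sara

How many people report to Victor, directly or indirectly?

Victor directly manages Hazel, Lev, Pavel. Under Hazel: Hugo, Rafael, Bea, Ulf, Zora, Flor, Declan, Talia, Yusuf, Xochitl, Ansel, Grace, Oscar, Idris, Caleb, Tamsin, Heidi, Mateo (18). Under Lev: Greta, Vivienne, Ronan, Selin, Imani, Fatou, Faris, Bob, Zara, Paloma, Ugo, Brigid (12). Under Pavel: Wren, Rosa (2). So Victor's organization is 3 direct reports plus everyone under them: 19 + 13 + 3 = 35.

35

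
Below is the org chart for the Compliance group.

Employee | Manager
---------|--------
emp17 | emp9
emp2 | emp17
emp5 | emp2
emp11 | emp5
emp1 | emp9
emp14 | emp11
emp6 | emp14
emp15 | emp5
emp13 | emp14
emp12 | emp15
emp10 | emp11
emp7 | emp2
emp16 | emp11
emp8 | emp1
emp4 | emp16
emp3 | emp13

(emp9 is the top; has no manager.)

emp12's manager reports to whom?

emp12 reports to emp15, and emp15 reports to emp5. So emp12's skip-level manager is emp5.

emp5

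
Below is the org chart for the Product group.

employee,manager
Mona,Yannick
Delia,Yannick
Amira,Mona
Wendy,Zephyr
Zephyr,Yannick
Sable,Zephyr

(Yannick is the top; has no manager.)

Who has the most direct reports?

Direct-report counts: Yannick has 3; Mona has 1; Zephyr has 2. The largest is 3, held by Yannick.

Yannick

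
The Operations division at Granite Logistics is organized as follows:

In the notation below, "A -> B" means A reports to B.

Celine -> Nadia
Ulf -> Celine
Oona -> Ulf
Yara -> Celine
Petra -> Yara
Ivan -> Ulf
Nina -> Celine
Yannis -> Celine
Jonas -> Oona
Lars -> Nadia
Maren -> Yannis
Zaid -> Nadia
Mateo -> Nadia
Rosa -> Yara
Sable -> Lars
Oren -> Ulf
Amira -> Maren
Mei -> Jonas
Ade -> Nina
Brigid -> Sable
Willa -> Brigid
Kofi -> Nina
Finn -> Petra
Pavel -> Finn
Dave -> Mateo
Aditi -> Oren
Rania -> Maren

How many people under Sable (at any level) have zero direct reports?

The only person in Sable's organization with no one reporting to them is Willa. That is 1.

1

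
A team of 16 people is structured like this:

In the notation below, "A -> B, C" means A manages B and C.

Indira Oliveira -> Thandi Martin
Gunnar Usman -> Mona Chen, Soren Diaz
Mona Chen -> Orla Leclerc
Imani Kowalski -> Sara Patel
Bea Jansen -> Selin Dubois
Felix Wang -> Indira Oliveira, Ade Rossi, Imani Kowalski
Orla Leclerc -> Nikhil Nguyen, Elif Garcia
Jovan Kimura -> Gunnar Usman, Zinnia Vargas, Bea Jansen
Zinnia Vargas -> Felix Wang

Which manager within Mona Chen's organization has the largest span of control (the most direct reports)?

Direct-report counts within Mona Chen's organization: Mona Chen has 1; Orla Leclerc has 2. The largest is 2, held by Orla Leclerc.

Orla Leclerc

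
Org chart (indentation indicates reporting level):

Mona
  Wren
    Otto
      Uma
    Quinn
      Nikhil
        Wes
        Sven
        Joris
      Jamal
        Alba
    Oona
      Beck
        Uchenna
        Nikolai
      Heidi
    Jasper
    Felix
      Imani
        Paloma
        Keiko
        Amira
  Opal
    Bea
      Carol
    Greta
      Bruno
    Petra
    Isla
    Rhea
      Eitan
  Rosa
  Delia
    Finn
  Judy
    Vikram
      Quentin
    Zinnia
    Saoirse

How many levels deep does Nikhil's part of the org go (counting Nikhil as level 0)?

The longest chain under Nikhil runs Nikhil → Joris, which is 1 level below Nikhil.

1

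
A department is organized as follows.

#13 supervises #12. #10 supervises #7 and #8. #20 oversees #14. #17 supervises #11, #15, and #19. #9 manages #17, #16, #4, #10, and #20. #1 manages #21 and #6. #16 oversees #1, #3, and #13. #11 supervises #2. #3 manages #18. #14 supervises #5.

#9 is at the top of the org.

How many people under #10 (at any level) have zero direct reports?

The people in #10's organization with no one reporting to them are #8, #7. That is 2.

2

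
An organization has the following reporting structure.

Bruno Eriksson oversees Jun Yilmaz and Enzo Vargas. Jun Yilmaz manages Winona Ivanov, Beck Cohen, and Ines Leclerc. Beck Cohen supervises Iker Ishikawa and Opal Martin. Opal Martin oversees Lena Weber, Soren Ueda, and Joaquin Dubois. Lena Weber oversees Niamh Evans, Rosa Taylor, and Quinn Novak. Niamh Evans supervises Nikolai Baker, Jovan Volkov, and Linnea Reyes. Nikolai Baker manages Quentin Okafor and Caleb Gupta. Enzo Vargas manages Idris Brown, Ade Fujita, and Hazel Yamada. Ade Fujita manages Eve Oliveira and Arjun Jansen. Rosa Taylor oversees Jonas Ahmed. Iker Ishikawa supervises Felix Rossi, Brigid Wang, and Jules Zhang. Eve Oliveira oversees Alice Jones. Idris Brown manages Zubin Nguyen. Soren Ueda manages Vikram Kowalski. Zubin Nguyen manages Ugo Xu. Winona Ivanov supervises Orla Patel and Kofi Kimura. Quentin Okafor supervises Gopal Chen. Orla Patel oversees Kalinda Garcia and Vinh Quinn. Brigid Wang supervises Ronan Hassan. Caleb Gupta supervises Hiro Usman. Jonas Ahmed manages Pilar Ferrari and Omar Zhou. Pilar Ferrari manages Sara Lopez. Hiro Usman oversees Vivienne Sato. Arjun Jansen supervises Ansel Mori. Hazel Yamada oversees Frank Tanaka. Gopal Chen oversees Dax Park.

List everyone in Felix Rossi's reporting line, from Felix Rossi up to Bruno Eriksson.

Felix Rossi -> Iker Ishikawa -> Beck Cohen -> Jun Yilmaz -> Bruno Eriksson

Felix Rossi reports to Iker Ishikawa. Iker Ishikawa reports to Beck Cohen. Beck Cohen reports to Jun Yilmaz. Jun Yilmaz reports to Bruno Eriksson. Bruno Eriksson is at the top.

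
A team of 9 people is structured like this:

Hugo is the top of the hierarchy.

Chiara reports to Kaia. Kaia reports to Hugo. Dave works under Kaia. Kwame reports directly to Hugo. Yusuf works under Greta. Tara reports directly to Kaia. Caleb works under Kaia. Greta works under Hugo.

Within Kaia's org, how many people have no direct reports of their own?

4

The people in Kaia's organization with no one reporting to them are Chiara, Caleb, Tara, Dave. That is 4.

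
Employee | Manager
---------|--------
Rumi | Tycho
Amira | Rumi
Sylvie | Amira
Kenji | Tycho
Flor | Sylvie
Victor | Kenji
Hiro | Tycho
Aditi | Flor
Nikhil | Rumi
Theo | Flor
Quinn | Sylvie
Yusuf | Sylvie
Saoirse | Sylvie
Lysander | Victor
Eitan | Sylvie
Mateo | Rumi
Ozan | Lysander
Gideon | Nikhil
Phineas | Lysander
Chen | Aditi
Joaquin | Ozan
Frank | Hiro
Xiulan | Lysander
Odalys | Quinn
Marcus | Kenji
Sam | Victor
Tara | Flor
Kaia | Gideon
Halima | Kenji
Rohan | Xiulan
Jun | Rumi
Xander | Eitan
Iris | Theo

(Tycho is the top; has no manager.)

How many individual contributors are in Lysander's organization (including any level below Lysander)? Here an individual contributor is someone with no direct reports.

3

The people in Lysander's organization with no one reporting to them are Rohan, Phineas, Joaquin. That is 3.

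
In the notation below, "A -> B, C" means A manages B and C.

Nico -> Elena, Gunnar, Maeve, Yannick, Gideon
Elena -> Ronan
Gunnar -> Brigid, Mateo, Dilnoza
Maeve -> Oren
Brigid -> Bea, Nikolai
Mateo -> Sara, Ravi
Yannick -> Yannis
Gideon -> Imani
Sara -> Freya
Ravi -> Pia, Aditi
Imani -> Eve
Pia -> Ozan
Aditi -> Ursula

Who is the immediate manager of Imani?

Imani reports directly to Gideon.

Gideon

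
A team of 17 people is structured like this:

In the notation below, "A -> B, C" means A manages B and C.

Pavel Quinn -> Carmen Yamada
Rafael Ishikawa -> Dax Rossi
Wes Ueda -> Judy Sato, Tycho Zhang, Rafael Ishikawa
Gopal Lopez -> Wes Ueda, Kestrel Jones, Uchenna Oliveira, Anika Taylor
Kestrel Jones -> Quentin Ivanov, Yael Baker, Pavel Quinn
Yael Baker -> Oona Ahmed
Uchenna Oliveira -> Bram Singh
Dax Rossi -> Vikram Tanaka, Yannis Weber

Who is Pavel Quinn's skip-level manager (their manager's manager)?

Gopal Lopez

Pavel Quinn reports to Kestrel Jones, and Kestrel Jones reports to Gopal Lopez. So Pavel Quinn's skip-level manager is Gopal Lopez.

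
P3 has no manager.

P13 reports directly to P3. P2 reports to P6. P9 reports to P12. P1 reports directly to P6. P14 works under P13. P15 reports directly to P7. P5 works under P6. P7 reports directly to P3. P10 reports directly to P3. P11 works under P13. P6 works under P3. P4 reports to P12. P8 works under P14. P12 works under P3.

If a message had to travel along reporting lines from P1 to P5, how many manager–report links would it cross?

2

P1 is 1 level below P6, and P5 is 1 level below P6 (their lowest common manager). The shortest path runs up from P1 to P6 and back down to P5: 1 + 1 = 2 links.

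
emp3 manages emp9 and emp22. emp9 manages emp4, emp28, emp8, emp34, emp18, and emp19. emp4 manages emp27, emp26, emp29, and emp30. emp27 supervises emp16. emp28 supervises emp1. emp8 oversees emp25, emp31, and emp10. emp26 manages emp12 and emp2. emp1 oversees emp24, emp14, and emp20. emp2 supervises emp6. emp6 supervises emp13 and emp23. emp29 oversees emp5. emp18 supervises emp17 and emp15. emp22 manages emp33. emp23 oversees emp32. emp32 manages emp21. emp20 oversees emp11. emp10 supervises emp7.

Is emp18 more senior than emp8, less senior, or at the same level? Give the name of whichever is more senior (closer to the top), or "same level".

same level

Both emp18 and emp8 are 2 levels below emp3.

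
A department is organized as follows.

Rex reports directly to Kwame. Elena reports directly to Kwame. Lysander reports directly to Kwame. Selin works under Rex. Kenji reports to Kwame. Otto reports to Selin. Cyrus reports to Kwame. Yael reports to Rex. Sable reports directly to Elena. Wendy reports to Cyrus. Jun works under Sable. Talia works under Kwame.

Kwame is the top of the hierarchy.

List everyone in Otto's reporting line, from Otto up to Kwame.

Otto reports to Selin. Selin reports to Rex. Rex reports to Kwame. Kwame is at the top.

Otto -> Selin -> Rex -> Kwame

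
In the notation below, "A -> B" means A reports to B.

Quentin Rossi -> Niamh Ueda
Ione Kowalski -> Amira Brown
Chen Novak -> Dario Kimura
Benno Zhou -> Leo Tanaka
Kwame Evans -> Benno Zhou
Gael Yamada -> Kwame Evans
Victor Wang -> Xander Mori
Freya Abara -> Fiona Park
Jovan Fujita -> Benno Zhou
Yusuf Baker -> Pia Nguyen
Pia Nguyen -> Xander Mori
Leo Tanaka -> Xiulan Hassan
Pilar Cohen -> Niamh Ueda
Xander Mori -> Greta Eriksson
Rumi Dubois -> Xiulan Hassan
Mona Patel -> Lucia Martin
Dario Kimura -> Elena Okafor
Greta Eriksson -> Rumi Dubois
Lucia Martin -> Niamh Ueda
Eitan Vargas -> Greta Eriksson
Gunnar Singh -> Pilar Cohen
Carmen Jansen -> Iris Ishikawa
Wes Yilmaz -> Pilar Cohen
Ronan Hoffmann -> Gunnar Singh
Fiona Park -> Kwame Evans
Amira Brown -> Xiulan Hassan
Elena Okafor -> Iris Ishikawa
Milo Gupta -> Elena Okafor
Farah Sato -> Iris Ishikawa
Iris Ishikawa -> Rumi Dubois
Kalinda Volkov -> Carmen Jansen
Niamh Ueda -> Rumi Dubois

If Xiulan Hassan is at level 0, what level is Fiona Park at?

Chain from Fiona Park up to Xiulan Hassan: Fiona Park → Kwame Evans → Benno Zhou → Leo Tanaka → Xiulan Hassan. That is 4 steps up, so Fiona Park is 4 levels below Xiulan Hassan.

4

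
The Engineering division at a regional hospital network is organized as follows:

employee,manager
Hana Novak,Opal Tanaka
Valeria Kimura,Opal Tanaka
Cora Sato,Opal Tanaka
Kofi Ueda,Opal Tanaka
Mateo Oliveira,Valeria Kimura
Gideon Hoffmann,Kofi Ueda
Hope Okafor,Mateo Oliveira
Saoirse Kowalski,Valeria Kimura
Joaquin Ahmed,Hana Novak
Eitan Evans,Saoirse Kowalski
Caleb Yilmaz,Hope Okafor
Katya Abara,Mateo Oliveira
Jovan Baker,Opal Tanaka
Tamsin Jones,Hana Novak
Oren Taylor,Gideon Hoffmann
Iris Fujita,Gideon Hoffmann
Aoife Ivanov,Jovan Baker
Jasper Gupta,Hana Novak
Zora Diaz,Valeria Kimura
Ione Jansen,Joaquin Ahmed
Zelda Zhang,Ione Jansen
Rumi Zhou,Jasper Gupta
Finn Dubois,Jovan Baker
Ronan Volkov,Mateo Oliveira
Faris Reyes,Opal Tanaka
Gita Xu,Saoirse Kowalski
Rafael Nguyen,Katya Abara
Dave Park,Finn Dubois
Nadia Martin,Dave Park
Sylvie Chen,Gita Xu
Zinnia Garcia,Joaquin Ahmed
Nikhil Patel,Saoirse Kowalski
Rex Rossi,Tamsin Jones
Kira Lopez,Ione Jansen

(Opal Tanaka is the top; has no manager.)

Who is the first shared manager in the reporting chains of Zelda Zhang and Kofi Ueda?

Zelda Zhang's chain of managers is Ione Jansen, Joaquin Ahmed, Hana Novak, Opal Tanaka. Kofi Ueda's chain of managers is Opal Tanaka. The first manager that appears in both chains is Opal Tanaka.

Opal Tanaka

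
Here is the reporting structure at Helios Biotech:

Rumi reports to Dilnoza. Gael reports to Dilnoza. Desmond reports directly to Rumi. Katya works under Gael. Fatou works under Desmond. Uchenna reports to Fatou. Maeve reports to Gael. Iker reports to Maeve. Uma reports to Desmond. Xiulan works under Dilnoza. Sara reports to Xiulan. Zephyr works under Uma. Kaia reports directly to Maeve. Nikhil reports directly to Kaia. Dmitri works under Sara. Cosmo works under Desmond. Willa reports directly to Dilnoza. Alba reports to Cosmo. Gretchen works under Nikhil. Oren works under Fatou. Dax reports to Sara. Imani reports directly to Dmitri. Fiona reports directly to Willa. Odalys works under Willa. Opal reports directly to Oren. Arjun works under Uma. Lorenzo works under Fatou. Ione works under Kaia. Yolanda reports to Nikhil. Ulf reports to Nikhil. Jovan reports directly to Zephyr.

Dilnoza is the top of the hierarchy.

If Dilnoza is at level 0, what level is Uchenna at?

Chain from Uchenna up to Dilnoza: Uchenna → Fatou → Desmond → Rumi → Dilnoza. That is 4 steps up, so Uchenna is 4 levels below Dilnoza.

4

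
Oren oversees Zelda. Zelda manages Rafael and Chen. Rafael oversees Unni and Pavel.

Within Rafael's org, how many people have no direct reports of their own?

2

The people in Rafael's organization with no one reporting to them are Pavel, Unni. That is 2.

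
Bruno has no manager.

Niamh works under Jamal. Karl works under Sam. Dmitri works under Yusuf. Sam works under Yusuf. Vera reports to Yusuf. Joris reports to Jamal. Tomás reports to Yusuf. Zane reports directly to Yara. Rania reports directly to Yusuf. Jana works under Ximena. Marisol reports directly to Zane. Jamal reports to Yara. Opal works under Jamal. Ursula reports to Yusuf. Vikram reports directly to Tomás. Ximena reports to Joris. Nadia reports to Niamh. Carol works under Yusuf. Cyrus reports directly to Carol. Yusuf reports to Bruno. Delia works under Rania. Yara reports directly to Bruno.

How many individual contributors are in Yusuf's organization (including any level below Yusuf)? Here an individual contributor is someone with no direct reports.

7

The people in Yusuf's organization with no one reporting to them are Ursula, Vera, Vikram, Cyrus, Delia, Dmitri, Karl. That is 7.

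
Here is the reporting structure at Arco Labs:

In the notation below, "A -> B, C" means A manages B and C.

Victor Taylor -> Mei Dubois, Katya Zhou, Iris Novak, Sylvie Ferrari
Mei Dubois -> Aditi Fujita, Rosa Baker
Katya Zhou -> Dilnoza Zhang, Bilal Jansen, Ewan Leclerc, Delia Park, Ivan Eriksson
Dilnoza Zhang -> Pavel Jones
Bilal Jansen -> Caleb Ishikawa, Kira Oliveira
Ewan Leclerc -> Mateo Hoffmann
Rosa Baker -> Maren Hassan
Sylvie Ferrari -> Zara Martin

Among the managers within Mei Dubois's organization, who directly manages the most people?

Mei Dubois

Direct-report counts within Mei Dubois's organization: Mei Dubois has 2; Rosa Baker has 1. The largest is 2, held by Mei Dubois.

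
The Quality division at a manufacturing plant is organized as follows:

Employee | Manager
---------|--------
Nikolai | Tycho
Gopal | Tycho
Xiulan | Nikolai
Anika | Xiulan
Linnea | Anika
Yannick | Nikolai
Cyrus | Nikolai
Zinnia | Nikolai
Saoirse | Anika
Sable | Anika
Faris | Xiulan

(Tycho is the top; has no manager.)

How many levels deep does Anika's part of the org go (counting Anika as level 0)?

1

The longest chain under Anika runs Anika → Sable, which is 1 level below Anika.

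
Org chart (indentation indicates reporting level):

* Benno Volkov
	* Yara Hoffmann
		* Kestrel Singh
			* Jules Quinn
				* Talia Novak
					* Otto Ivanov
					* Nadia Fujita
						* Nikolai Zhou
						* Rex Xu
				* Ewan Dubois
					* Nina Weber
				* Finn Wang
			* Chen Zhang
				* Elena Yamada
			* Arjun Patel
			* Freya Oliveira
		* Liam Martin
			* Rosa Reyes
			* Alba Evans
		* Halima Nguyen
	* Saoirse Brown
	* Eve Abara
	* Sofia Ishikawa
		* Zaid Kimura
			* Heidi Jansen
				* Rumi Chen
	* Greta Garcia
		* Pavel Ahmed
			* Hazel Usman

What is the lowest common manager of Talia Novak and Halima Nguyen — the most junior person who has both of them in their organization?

Yara Hoffmann

Talia Novak's chain of managers is Jules Quinn, Kestrel Singh, Yara Hoffmann, Benno Volkov. Halima Nguyen's chain of managers is Yara Hoffmann, Benno Volkov. The first manager that appears in both chains is Yara Hoffmann.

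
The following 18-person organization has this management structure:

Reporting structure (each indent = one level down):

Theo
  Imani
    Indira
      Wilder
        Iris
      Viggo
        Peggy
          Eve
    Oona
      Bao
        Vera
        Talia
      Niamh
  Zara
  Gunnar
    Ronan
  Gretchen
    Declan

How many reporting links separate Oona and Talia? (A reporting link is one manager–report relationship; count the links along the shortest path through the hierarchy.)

Talia is in Oona's organization: the chain from Talia up to Oona is Talia → Bao → Oona, which is 2 links.

2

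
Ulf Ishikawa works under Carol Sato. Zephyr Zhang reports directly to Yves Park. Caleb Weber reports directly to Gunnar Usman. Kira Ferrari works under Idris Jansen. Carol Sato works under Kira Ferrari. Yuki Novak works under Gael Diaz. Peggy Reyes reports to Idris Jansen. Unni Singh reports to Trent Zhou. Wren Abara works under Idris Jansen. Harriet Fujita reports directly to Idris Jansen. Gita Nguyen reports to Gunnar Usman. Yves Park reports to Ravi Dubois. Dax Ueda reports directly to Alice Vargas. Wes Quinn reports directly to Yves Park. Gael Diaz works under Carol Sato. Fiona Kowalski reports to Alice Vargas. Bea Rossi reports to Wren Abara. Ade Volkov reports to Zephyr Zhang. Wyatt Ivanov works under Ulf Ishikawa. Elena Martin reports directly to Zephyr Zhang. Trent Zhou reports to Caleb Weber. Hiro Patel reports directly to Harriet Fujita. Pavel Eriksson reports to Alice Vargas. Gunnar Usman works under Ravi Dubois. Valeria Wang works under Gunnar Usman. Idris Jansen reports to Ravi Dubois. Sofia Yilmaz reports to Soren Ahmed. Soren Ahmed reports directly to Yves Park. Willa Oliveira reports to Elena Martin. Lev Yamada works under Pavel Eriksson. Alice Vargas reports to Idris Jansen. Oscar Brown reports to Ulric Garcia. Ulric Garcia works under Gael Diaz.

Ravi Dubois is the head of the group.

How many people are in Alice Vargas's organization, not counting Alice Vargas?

Alice Vargas directly manages Pavel Eriksson, Dax Ueda, Fiona Kowalski. Under Pavel Eriksson: Lev Yamada (1). Dax Ueda has no reports. Fiona Kowalski has no reports. So Alice Vargas's organization is 3 direct reports plus everyone under them: 2 + 1 + 1 = 4.

4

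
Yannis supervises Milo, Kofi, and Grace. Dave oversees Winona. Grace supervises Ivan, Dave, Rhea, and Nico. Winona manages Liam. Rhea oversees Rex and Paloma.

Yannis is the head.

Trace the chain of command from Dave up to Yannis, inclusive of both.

Dave reports to Grace. Grace reports to Yannis. Yannis is at the top.

Dave -> Grace -> Yannis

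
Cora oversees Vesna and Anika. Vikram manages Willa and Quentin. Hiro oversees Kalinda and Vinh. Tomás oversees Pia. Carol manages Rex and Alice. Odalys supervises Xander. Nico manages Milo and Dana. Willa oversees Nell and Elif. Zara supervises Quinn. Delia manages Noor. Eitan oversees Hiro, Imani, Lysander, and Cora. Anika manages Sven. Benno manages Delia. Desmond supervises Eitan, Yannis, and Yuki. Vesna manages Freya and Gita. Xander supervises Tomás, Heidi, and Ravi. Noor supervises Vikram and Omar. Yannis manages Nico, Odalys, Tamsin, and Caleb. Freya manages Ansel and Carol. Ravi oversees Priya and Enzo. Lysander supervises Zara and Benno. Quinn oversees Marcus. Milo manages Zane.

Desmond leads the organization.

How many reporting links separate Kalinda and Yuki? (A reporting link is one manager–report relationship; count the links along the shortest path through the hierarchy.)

4

Kalinda is 3 levels below Desmond, and Yuki is 1 level below Desmond (their lowest common manager). The shortest path runs up from Kalinda to Desmond and back down to Yuki: 3 + 1 = 4 links.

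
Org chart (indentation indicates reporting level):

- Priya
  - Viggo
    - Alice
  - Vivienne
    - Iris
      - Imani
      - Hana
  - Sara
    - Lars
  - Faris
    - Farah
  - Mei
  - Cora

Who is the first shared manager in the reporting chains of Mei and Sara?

Priya

Mei's chain of managers is Priya. Sara's chain of managers is Priya. The first manager that appears in both chains is Priya.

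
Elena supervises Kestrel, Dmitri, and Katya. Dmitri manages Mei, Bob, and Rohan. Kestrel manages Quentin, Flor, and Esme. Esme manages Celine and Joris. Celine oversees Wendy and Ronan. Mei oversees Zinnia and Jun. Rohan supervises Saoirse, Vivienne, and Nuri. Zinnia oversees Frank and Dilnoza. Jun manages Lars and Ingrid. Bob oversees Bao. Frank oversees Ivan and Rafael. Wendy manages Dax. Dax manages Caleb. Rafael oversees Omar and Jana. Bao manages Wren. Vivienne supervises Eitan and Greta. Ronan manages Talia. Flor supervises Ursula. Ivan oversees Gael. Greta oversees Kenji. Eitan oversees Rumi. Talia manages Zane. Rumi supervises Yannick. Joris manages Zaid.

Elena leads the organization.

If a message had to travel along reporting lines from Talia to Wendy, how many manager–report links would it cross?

3

Talia is 2 levels below Celine, and Wendy is 1 level below Celine (their lowest common manager). The shortest path runs up from Talia to Celine and back down to Wendy: 2 + 1 = 3 links.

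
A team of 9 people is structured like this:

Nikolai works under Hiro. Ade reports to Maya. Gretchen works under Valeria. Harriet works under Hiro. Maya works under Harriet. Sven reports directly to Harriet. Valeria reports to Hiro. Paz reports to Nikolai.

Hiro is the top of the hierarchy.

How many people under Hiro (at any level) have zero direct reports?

The people in Hiro's organization with no one reporting to them are Paz, Sven, Ade, Gretchen. That is 4.

4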